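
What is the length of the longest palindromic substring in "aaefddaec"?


Input: "aaefddaec"
Checking substrings for palindromes:
  [0:2] "aa" (len 2) => palindrome
  [4:6] "dd" (len 2) => palindrome
Longest palindromic substring: "aa" with length 2

2


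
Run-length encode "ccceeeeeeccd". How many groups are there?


Input: ccceeeeeeccd
Scanning for consecutive runs:
  Group 1: 'c' x 3 (positions 0-2)
  Group 2: 'e' x 6 (positions 3-8)
  Group 3: 'c' x 2 (positions 9-10)
  Group 4: 'd' x 1 (positions 11-11)
Total groups: 4

4


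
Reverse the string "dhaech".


Input: dhaech
Reading characters right to left:
  Position 5: 'h'
  Position 4: 'c'
  Position 3: 'e'
  Position 2: 'a'
  Position 1: 'h'
  Position 0: 'd'
Reversed: hceahd

hceahd


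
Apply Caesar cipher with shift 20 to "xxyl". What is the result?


Caesar cipher: shift "xxyl" by 20
  'x' (pos 23) + 20 = pos 17 = 'r'
  'x' (pos 23) + 20 = pos 17 = 'r'
  'y' (pos 24) + 20 = pos 18 = 's'
  'l' (pos 11) + 20 = pos 5 = 'f'
Result: rrsf

rrsf


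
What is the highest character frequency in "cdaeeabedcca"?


Input: cdaeeabedcca
Character counts:
  'a': 3
  'b': 1
  'c': 3
  'd': 2
  'e': 3
Maximum frequency: 3

3


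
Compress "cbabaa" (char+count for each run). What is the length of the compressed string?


Input: cbabaa
Runs:
  'c' x 1 => "c1"
  'b' x 1 => "b1"
  'a' x 1 => "a1"
  'b' x 1 => "b1"
  'a' x 2 => "a2"
Compressed: "c1b1a1b1a2"
Compressed length: 10

10


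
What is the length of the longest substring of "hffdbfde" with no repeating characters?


Input: "hffdbfde"
Sliding window (track last position of each char):
  Position 0 ('h'): window [0,0] length 1 -- new best
  Position 1 ('f'): window [0,1] length 2 -- new best
  Position 2 ('f'): repeat (last at 1), move window start to 2
  Position 2 ('f'): window [2,2] length 1
  Position 3 ('d'): window [2,3] length 2
  Position 4 ('b'): window [2,4] length 3 -- new best
  Position 5 ('f'): repeat (last at 2), move window start to 3
  Position 5 ('f'): window [3,5] length 3
  Position 6 ('d'): repeat (last at 3), move window start to 4
  Position 6 ('d'): window [4,6] length 3
  Position 7 ('e'): window [4,7] length 4 -- new best
Longest substring with no repeats: "bfde" with length 4

4


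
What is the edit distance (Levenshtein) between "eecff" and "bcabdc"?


Computing edit distance: "eecff" -> "bcabdc"
DP table:
           b    c    a    b    d    c
      0    1    2    3    4    5    6
  e   1    1    2    3    4    5    6
  e   2    2    2    3    4    5    6
  c   3    3    2    3    4    5    5
  f   4    4    3    3    4    5    6
  f   5    5    4    4    4    5    6
Edit distance = dp[5][6] = 6

6


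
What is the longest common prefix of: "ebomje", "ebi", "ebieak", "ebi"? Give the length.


Words: ebomje, ebi, ebieak, ebi
  Position 0: all 'e' => match
  Position 1: all 'b' => match
  Position 2: ('o', 'i', 'i', 'i') => mismatch, stop
LCP = "eb" (length 2)

2


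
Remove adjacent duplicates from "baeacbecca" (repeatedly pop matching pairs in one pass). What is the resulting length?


Input: baeacbecca
Stack-based adjacent duplicate removal:
  Read 'b': push. Stack: b
  Read 'a': push. Stack: ba
  Read 'e': push. Stack: bae
  Read 'a': push. Stack: baea
  Read 'c': push. Stack: baeac
  Read 'b': push. Stack: baeacb
  Read 'e': push. Stack: baeacbe
  Read 'c': push. Stack: baeacbec
  Read 'c': matches stack top 'c' => pop. Stack: baeacbe
  Read 'a': push. Stack: baeacbea
Final stack: "baeacbea" (length 8)

8


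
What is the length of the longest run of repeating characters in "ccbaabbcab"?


Input: "ccbaabbcab"
Scanning for longest run:
  Position 1 ('c'): continues run of 'c', length=2
  Position 2 ('b'): new char, reset run to 1
  Position 3 ('a'): new char, reset run to 1
  Position 4 ('a'): continues run of 'a', length=2
  Position 5 ('b'): new char, reset run to 1
  Position 6 ('b'): continues run of 'b', length=2
  Position 7 ('c'): new char, reset run to 1
  Position 8 ('a'): new char, reset run to 1
  Position 9 ('b'): new char, reset run to 1
Longest run: 'c' with length 2

2


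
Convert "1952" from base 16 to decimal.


Input: "1952" in base 16
Positional expansion:
  Digit '1' (value 1) x 16^3 = 4096
  Digit '9' (value 9) x 16^2 = 2304
  Digit '5' (value 5) x 16^1 = 80
  Digit '2' (value 2) x 16^0 = 2
Sum = 6482

6482


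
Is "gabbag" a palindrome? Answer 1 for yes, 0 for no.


Input: gabbag
Reversed: gabbag
  Compare pos 0 ('g') with pos 5 ('g'): match
  Compare pos 1 ('a') with pos 4 ('a'): match
  Compare pos 2 ('b') with pos 3 ('b'): match
Result: palindrome

1


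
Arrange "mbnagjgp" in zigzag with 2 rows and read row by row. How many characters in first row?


Zigzag "mbnagjgp" into 2 rows:
Placing characters:
  'm' => row 0
  'b' => row 1
  'n' => row 0
  'a' => row 1
  'g' => row 0
  'j' => row 1
  'g' => row 0
  'p' => row 1
Rows:
  Row 0: "mngg"
  Row 1: "bajp"
First row length: 4

4


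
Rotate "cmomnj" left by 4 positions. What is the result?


Input: "cmomnj", rotate left by 4
First 4 characters: "cmom"
Remaining characters: "nj"
Concatenate remaining + first: "nj" + "cmom" = "njcmom"

njcmom


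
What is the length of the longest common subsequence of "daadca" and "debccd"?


LCS of "daadca" and "debccd"
DP table:
           d    e    b    c    c    d
      0    0    0    0    0    0    0
  d   0    1    1    1    1    1    1
  a   0    1    1    1    1    1    1
  a   0    1    1    1    1    1    1
  d   0    1    1    1    1    1    2
  c   0    1    1    1    2    2    2
  a   0    1    1    1    2    2    2
LCS length = dp[6][6] = 2

2


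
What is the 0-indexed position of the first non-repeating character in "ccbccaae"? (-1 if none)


Input: ccbccaae
Character frequencies:
  'a': 2
  'b': 1
  'c': 4
  'e': 1
Scanning left to right for freq == 1:
  Position 0 ('c'): freq=4, skip
  Position 1 ('c'): freq=4, skip
  Position 2 ('b'): unique! => answer = 2

2


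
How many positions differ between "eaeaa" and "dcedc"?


Comparing "eaeaa" and "dcedc" position by position:
  Position 0: 'e' vs 'd' => DIFFER
  Position 1: 'a' vs 'c' => DIFFER
  Position 2: 'e' vs 'e' => same
  Position 3: 'a' vs 'd' => DIFFER
  Position 4: 'a' vs 'c' => DIFFER
Positions that differ: 4

4


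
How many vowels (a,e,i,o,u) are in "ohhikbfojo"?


Input: ohhikbfojo
Checking each character:
  'o' at position 0: vowel (running total: 1)
  'h' at position 1: consonant
  'h' at position 2: consonant
  'i' at position 3: vowel (running total: 2)
  'k' at position 4: consonant
  'b' at position 5: consonant
  'f' at position 6: consonant
  'o' at position 7: vowel (running total: 3)
  'j' at position 8: consonant
  'o' at position 9: vowel (running total: 4)
Total vowels: 4

4


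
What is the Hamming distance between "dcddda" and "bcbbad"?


Comparing "dcddda" and "bcbbad" position by position:
  Position 0: 'd' vs 'b' => differ
  Position 1: 'c' vs 'c' => same
  Position 2: 'd' vs 'b' => differ
  Position 3: 'd' vs 'b' => differ
  Position 4: 'd' vs 'a' => differ
  Position 5: 'a' vs 'd' => differ
Total differences (Hamming distance): 5

5


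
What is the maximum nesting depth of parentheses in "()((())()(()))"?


Input: "()((())()(()))"
Tracking depth:
  Position 0 '(': depth becomes 1
  Position 1 ')': depth becomes 0
  Position 2 '(': depth becomes 1
  Position 3 '(': depth becomes 2
  Position 4 '(': depth becomes 3
  Position 5 ')': depth becomes 2
  Position 6 ')': depth becomes 1
  Position 7 '(': depth becomes 2
  Position 8 ')': depth becomes 1
  Position 9 '(': depth becomes 2
  Position 10 '(': depth becomes 3
  Position 11 ')': depth becomes 2
  Position 12 ')': depth becomes 1
  Position 13 ')': depth becomes 0
Maximum depth reached: 3

3


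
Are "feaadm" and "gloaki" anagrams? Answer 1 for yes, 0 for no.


Strings: "feaadm", "gloaki"
Sorted first:  aadefm
Sorted second: agiklo
Differ at position 1: 'a' vs 'g' => not anagrams

0


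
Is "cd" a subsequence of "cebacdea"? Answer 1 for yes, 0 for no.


Check if "cd" is a subsequence of "cebacdea"
Greedy scan:
  Position 0 ('c'): matches sub[0] = 'c'
  Position 1 ('e'): no match needed
  Position 2 ('b'): no match needed
  Position 3 ('a'): no match needed
  Position 4 ('c'): no match needed
  Position 5 ('d'): matches sub[1] = 'd'
  Position 6 ('e'): no match needed
  Position 7 ('a'): no match needed
All 2 characters matched => is a subsequence

1


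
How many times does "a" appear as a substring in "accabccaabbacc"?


Searching for "a" in "accabccaabbacc"
Scanning each position:
  Position 0: "a" => MATCH
  Position 1: "c" => no
  Position 2: "c" => no
  Position 3: "a" => MATCH
  Position 4: "b" => no
  Position 5: "c" => no
  Position 6: "c" => no
  Position 7: "a" => MATCH
  Position 8: "a" => MATCH
  Position 9: "b" => no
  Position 10: "b" => no
  Position 11: "a" => MATCH
  Position 12: "c" => no
  Position 13: "c" => no
Total occurrences: 5

5


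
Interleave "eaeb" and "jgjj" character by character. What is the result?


Interleaving "eaeb" and "jgjj":
  Position 0: 'e' from first, 'j' from second => "ej"
  Position 1: 'a' from first, 'g' from second => "ag"
  Position 2: 'e' from first, 'j' from second => "ej"
  Position 3: 'b' from first, 'j' from second => "bj"
Result: ejagejbj

ejagejbj


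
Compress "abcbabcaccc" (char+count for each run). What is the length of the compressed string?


Input: abcbabcaccc
Runs:
  'a' x 1 => "a1"
  'b' x 1 => "b1"
  'c' x 1 => "c1"
  'b' x 1 => "b1"
  'a' x 1 => "a1"
  'b' x 1 => "b1"
  'c' x 1 => "c1"
  'a' x 1 => "a1"
  'c' x 3 => "c3"
Compressed: "a1b1c1b1a1b1c1a1c3"
Compressed length: 18

18


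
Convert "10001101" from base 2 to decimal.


Input: "10001101" in base 2
Positional expansion:
  Digit '1' (value 1) x 2^7 = 128
  Digit '0' (value 0) x 2^6 = 0
  Digit '0' (value 0) x 2^5 = 0
  Digit '0' (value 0) x 2^4 = 0
  Digit '1' (value 1) x 2^3 = 8
  Digit '1' (value 1) x 2^2 = 4
  Digit '0' (value 0) x 2^1 = 0
  Digit '1' (value 1) x 2^0 = 1
Sum = 141

141


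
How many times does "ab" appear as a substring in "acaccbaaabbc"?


Searching for "ab" in "acaccbaaabbc"
Scanning each position:
  Position 0: "ac" => no
  Position 1: "ca" => no
  Position 2: "ac" => no
  Position 3: "cc" => no
  Position 4: "cb" => no
  Position 5: "ba" => no
  Position 6: "aa" => no
  Position 7: "aa" => no
  Position 8: "ab" => MATCH
  Position 9: "bb" => no
  Position 10: "bc" => no
Total occurrences: 1

1


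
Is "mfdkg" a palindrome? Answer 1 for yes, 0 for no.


Input: mfdkg
Reversed: gkdfm
  Compare pos 0 ('m') with pos 4 ('g'): MISMATCH
  Compare pos 1 ('f') with pos 3 ('k'): MISMATCH
Result: not a palindrome

0


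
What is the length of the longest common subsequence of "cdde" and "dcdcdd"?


LCS of "cdde" and "dcdcdd"
DP table:
           d    c    d    c    d    d
      0    0    0    0    0    0    0
  c   0    0    1    1    1    1    1
  d   0    1    1    2    2    2    2
  d   0    1    1    2    2    3    3
  e   0    1    1    2    2    3    3
LCS length = dp[4][6] = 3

3


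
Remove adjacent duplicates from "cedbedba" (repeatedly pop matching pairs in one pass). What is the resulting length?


Input: cedbedba
Stack-based adjacent duplicate removal:
  Read 'c': push. Stack: c
  Read 'e': push. Stack: ce
  Read 'd': push. Stack: ced
  Read 'b': push. Stack: cedb
  Read 'e': push. Stack: cedbe
  Read 'd': push. Stack: cedbed
  Read 'b': push. Stack: cedbedb
  Read 'a': push. Stack: cedbedba
Final stack: "cedbedba" (length 8)

8


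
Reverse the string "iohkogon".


Input: iohkogon
Reading characters right to left:
  Position 7: 'n'
  Position 6: 'o'
  Position 5: 'g'
  Position 4: 'o'
  Position 3: 'k'
  Position 2: 'h'
  Position 1: 'o'
  Position 0: 'i'
Reversed: nogokhoi

nogokhoi


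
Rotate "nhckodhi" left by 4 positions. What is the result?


Input: "nhckodhi", rotate left by 4
First 4 characters: "nhck"
Remaining characters: "odhi"
Concatenate remaining + first: "odhi" + "nhck" = "odhinhck"

odhinhck


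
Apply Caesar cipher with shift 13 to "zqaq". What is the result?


Caesar cipher: shift "zqaq" by 13
  'z' (pos 25) + 13 = pos 12 = 'm'
  'q' (pos 16) + 13 = pos 3 = 'd'
  'a' (pos 0) + 13 = pos 13 = 'n'
  'q' (pos 16) + 13 = pos 3 = 'd'
Result: mdnd

mdnd


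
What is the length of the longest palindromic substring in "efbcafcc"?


Input: "efbcafcc"
Checking substrings for palindromes:
  [6:8] "cc" (len 2) => palindrome
Longest palindromic substring: "cc" with length 2

2


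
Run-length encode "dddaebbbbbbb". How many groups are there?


Input: dddaebbbbbbb
Scanning for consecutive runs:
  Group 1: 'd' x 3 (positions 0-2)
  Group 2: 'a' x 1 (positions 3-3)
  Group 3: 'e' x 1 (positions 4-4)
  Group 4: 'b' x 7 (positions 5-11)
Total groups: 4

4


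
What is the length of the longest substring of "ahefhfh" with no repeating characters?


Input: "ahefhfh"
Sliding window (track last position of each char):
  Position 0 ('a'): window [0,0] length 1 -- new best
  Position 1 ('h'): window [0,1] length 2 -- new best
  Position 2 ('e'): window [0,2] length 3 -- new best
  Position 3 ('f'): window [0,3] length 4 -- new best
  Position 4 ('h'): repeat (last at 1), move window start to 2
  Position 4 ('h'): window [2,4] length 3
  Position 5 ('f'): repeat (last at 3), move window start to 4
  Position 5 ('f'): window [4,5] length 2
  Position 6 ('h'): repeat (last at 4), move window start to 5
  Position 6 ('h'): window [5,6] length 2
Longest substring with no repeats: "ahef" with length 4

4


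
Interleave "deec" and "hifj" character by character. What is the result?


Interleaving "deec" and "hifj":
  Position 0: 'd' from first, 'h' from second => "dh"
  Position 1: 'e' from first, 'i' from second => "ei"
  Position 2: 'e' from first, 'f' from second => "ef"
  Position 3: 'c' from first, 'j' from second => "cj"
Result: dheiefcj

dheiefcj


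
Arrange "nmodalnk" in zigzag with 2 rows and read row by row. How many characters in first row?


Zigzag "nmodalnk" into 2 rows:
Placing characters:
  'n' => row 0
  'm' => row 1
  'o' => row 0
  'd' => row 1
  'a' => row 0
  'l' => row 1
  'n' => row 0
  'k' => row 1
Rows:
  Row 0: "noan"
  Row 1: "mdlk"
First row length: 4

4


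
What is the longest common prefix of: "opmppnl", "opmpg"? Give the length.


Words: opmppnl, opmpg
  Position 0: all 'o' => match
  Position 1: all 'p' => match
  Position 2: all 'm' => match
  Position 3: all 'p' => match
  Position 4: ('p', 'g') => mismatch, stop
LCP = "opmp" (length 4)

4


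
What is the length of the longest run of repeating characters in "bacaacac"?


Input: "bacaacac"
Scanning for longest run:
  Position 1 ('a'): new char, reset run to 1
  Position 2 ('c'): new char, reset run to 1
  Position 3 ('a'): new char, reset run to 1
  Position 4 ('a'): continues run of 'a', length=2
  Position 5 ('c'): new char, reset run to 1
  Position 6 ('a'): new char, reset run to 1
  Position 7 ('c'): new char, reset run to 1
Longest run: 'a' with length 2

2


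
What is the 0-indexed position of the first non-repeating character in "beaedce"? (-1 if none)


Input: beaedce
Character frequencies:
  'a': 1
  'b': 1
  'c': 1
  'd': 1
  'e': 3
Scanning left to right for freq == 1:
  Position 0 ('b'): unique! => answer = 0

0


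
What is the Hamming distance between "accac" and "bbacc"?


Comparing "accac" and "bbacc" position by position:
  Position 0: 'a' vs 'b' => differ
  Position 1: 'c' vs 'b' => differ
  Position 2: 'c' vs 'a' => differ
  Position 3: 'a' vs 'c' => differ
  Position 4: 'c' vs 'c' => same
Total differences (Hamming distance): 4

4


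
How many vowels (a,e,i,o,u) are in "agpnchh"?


Input: agpnchh
Checking each character:
  'a' at position 0: vowel (running total: 1)
  'g' at position 1: consonant
  'p' at position 2: consonant
  'n' at position 3: consonant
  'c' at position 4: consonant
  'h' at position 5: consonant
  'h' at position 6: consonant
Total vowels: 1

1


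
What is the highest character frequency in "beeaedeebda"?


Input: beeaedeebda
Character counts:
  'a': 2
  'b': 2
  'd': 2
  'e': 5
Maximum frequency: 5

5


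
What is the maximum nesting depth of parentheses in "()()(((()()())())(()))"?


Input: "()()(((()()())())(()))"
Tracking depth:
  Position 0 '(': depth becomes 1
  Position 1 ')': depth becomes 0
  Position 2 '(': depth becomes 1
  Position 3 ')': depth becomes 0
  Position 4 '(': depth becomes 1
  Position 5 '(': depth becomes 2
  Position 6 '(': depth becomes 3
  Position 7 '(': depth becomes 4
  Position 8 ')': depth becomes 3
  Position 9 '(': depth becomes 4
  Position 10 ')': depth becomes 3
  Position 11 '(': depth becomes 4
  Position 12 ')': depth becomes 3
  Position 13 ')': depth becomes 2
  Position 14 '(': depth becomes 3
  Position 15 ')': depth becomes 2
  Position 16 ')': depth becomes 1
  Position 17 '(': depth becomes 2
  Position 18 '(': depth becomes 3
  Position 19 ')': depth becomes 2
  Position 20 ')': depth becomes 1
  Position 21 ')': depth becomes 0
Maximum depth reached: 4

4


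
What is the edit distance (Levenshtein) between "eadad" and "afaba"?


Computing edit distance: "eadad" -> "afaba"
DP table:
           a    f    a    b    a
      0    1    2    3    4    5
  e   1    1    2    3    4    5
  a   2    1    2    2    3    4
  d   3    2    2    3    3    4
  a   4    3    3    2    3    3
  d   5    4    4    3    3    4
Edit distance = dp[5][5] = 4

4


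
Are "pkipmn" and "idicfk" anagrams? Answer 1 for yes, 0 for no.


Strings: "pkipmn", "idicfk"
Sorted first:  ikmnpp
Sorted second: cdfiik
Differ at position 0: 'i' vs 'c' => not anagrams

0


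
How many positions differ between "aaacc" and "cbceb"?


Comparing "aaacc" and "cbceb" position by position:
  Position 0: 'a' vs 'c' => DIFFER
  Position 1: 'a' vs 'b' => DIFFER
  Position 2: 'a' vs 'c' => DIFFER
  Position 3: 'c' vs 'e' => DIFFER
  Position 4: 'c' vs 'b' => DIFFER
Positions that differ: 5

5


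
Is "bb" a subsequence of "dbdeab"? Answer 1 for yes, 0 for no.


Check if "bb" is a subsequence of "dbdeab"
Greedy scan:
  Position 0 ('d'): no match needed
  Position 1 ('b'): matches sub[0] = 'b'
  Position 2 ('d'): no match needed
  Position 3 ('e'): no match needed
  Position 4 ('a'): no match needed
  Position 5 ('b'): matches sub[1] = 'b'
All 2 characters matched => is a subsequence

1


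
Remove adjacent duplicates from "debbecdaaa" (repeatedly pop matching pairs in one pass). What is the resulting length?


Input: debbecdaaa
Stack-based adjacent duplicate removal:
  Read 'd': push. Stack: d
  Read 'e': push. Stack: de
  Read 'b': push. Stack: deb
  Read 'b': matches stack top 'b' => pop. Stack: de
  Read 'e': matches stack top 'e' => pop. Stack: d
  Read 'c': push. Stack: dc
  Read 'd': push. Stack: dcd
  Read 'a': push. Stack: dcda
  Read 'a': matches stack top 'a' => pop. Stack: dcd
  Read 'a': push. Stack: dcda
Final stack: "dcda" (length 4)

4


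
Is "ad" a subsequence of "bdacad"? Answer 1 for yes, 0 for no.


Check if "ad" is a subsequence of "bdacad"
Greedy scan:
  Position 0 ('b'): no match needed
  Position 1 ('d'): no match needed
  Position 2 ('a'): matches sub[0] = 'a'
  Position 3 ('c'): no match needed
  Position 4 ('a'): no match needed
  Position 5 ('d'): matches sub[1] = 'd'
All 2 characters matched => is a subsequence

1


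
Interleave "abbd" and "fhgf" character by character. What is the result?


Interleaving "abbd" and "fhgf":
  Position 0: 'a' from first, 'f' from second => "af"
  Position 1: 'b' from first, 'h' from second => "bh"
  Position 2: 'b' from first, 'g' from second => "bg"
  Position 3: 'd' from first, 'f' from second => "df"
Result: afbhbgdf

afbhbgdf


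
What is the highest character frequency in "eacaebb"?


Input: eacaebb
Character counts:
  'a': 2
  'b': 2
  'c': 1
  'e': 2
Maximum frequency: 2

2


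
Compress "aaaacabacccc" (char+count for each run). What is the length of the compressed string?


Input: aaaacabacccc
Runs:
  'a' x 4 => "a4"
  'c' x 1 => "c1"
  'a' x 1 => "a1"
  'b' x 1 => "b1"
  'a' x 1 => "a1"
  'c' x 4 => "c4"
Compressed: "a4c1a1b1a1c4"
Compressed length: 12

12


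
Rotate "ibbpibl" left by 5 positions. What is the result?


Input: "ibbpibl", rotate left by 5
First 5 characters: "ibbpi"
Remaining characters: "bl"
Concatenate remaining + first: "bl" + "ibbpi" = "blibbpi"

blibbpi


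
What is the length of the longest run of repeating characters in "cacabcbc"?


Input: "cacabcbc"
Scanning for longest run:
  Position 1 ('a'): new char, reset run to 1
  Position 2 ('c'): new char, reset run to 1
  Position 3 ('a'): new char, reset run to 1
  Position 4 ('b'): new char, reset run to 1
  Position 5 ('c'): new char, reset run to 1
  Position 6 ('b'): new char, reset run to 1
  Position 7 ('c'): new char, reset run to 1
Longest run: 'c' with length 1

1


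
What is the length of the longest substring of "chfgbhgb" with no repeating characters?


Input: "chfgbhgb"
Sliding window (track last position of each char):
  Position 0 ('c'): window [0,0] length 1 -- new best
  Position 1 ('h'): window [0,1] length 2 -- new best
  Position 2 ('f'): window [0,2] length 3 -- new best
  Position 3 ('g'): window [0,3] length 4 -- new best
  Position 4 ('b'): window [0,4] length 5 -- new best
  Position 5 ('h'): repeat (last at 1), move window start to 2
  Position 5 ('h'): window [2,5] length 4
  Position 6 ('g'): repeat (last at 3), move window start to 4
  Position 6 ('g'): window [4,6] length 3
  Position 7 ('b'): repeat (last at 4), move window start to 5
  Position 7 ('b'): window [5,7] length 3
Longest substring with no repeats: "chfgb" with length 5

5


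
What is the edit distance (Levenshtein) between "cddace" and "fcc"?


Computing edit distance: "cddace" -> "fcc"
DP table:
           f    c    c
      0    1    2    3
  c   1    1    1    2
  d   2    2    2    2
  d   3    3    3    3
  a   4    4    4    4
  c   5    5    4    4
  e   6    6    5    5
Edit distance = dp[6][3] = 5

5


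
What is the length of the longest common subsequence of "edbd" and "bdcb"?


LCS of "edbd" and "bdcb"
DP table:
           b    d    c    b
      0    0    0    0    0
  e   0    0    0    0    0
  d   0    0    1    1    1
  b   0    1    1    1    2
  d   0    1    2    2    2
LCS length = dp[4][4] = 2

2


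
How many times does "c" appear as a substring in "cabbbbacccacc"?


Searching for "c" in "cabbbbacccacc"
Scanning each position:
  Position 0: "c" => MATCH
  Position 1: "a" => no
  Position 2: "b" => no
  Position 3: "b" => no
  Position 4: "b" => no
  Position 5: "b" => no
  Position 6: "a" => no
  Position 7: "c" => MATCH
  Position 8: "c" => MATCH
  Position 9: "c" => MATCH
  Position 10: "a" => no
  Position 11: "c" => MATCH
  Position 12: "c" => MATCH
Total occurrences: 6

6


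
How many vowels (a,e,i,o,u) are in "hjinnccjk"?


Input: hjinnccjk
Checking each character:
  'h' at position 0: consonant
  'j' at position 1: consonant
  'i' at position 2: vowel (running total: 1)
  'n' at position 3: consonant
  'n' at position 4: consonant
  'c' at position 5: consonant
  'c' at position 6: consonant
  'j' at position 7: consonant
  'k' at position 8: consonant
Total vowels: 1

1


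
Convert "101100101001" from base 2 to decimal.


Input: "101100101001" in base 2
Positional expansion:
  Digit '1' (value 1) x 2^11 = 2048
  Digit '0' (value 0) x 2^10 = 0
  Digit '1' (value 1) x 2^9 = 512
  Digit '1' (value 1) x 2^8 = 256
  Digit '0' (value 0) x 2^7 = 0
  Digit '0' (value 0) x 2^6 = 0
  Digit '1' (value 1) x 2^5 = 32
  Digit '0' (value 0) x 2^4 = 0
  Digit '1' (value 1) x 2^3 = 8
  Digit '0' (value 0) x 2^2 = 0
  Digit '0' (value 0) x 2^1 = 0
  Digit '1' (value 1) x 2^0 = 1
Sum = 2857

2857


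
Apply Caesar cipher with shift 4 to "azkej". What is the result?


Caesar cipher: shift "azkej" by 4
  'a' (pos 0) + 4 = pos 4 = 'e'
  'z' (pos 25) + 4 = pos 3 = 'd'
  'k' (pos 10) + 4 = pos 14 = 'o'
  'e' (pos 4) + 4 = pos 8 = 'i'
  'j' (pos 9) + 4 = pos 13 = 'n'
Result: edoin

edoin


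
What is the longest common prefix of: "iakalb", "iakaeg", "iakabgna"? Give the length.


Words: iakalb, iakaeg, iakabgna
  Position 0: all 'i' => match
  Position 1: all 'a' => match
  Position 2: all 'k' => match
  Position 3: all 'a' => match
  Position 4: ('l', 'e', 'b') => mismatch, stop
LCP = "iaka" (length 4)

4


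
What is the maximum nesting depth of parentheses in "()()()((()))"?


Input: "()()()((()))"
Tracking depth:
  Position 0 '(': depth becomes 1
  Position 1 ')': depth becomes 0
  Position 2 '(': depth becomes 1
  Position 3 ')': depth becomes 0
  Position 4 '(': depth becomes 1
  Position 5 ')': depth becomes 0
  Position 6 '(': depth becomes 1
  Position 7 '(': depth becomes 2
  Position 8 '(': depth becomes 3
  Position 9 ')': depth becomes 2
  Position 10 ')': depth becomes 1
  Position 11 ')': depth becomes 0
Maximum depth reached: 3

3


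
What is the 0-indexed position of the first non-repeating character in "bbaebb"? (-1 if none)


Input: bbaebb
Character frequencies:
  'a': 1
  'b': 4
  'e': 1
Scanning left to right for freq == 1:
  Position 0 ('b'): freq=4, skip
  Position 1 ('b'): freq=4, skip
  Position 2 ('a'): unique! => answer = 2

2


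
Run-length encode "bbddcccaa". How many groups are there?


Input: bbddcccaa
Scanning for consecutive runs:
  Group 1: 'b' x 2 (positions 0-1)
  Group 2: 'd' x 2 (positions 2-3)
  Group 3: 'c' x 3 (positions 4-6)
  Group 4: 'a' x 2 (positions 7-8)
Total groups: 4

4


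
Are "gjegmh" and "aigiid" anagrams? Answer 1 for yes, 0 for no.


Strings: "gjegmh", "aigiid"
Sorted first:  egghjm
Sorted second: adgiii
Differ at position 0: 'e' vs 'a' => not anagrams

0


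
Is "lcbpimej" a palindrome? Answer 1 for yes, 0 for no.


Input: lcbpimej
Reversed: jemipbcl
  Compare pos 0 ('l') with pos 7 ('j'): MISMATCH
  Compare pos 1 ('c') with pos 6 ('e'): MISMATCH
  Compare pos 2 ('b') with pos 5 ('m'): MISMATCH
  Compare pos 3 ('p') with pos 4 ('i'): MISMATCH
Result: not a palindrome

0


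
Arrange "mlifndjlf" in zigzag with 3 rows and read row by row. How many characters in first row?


Zigzag "mlifndjlf" into 3 rows:
Placing characters:
  'm' => row 0
  'l' => row 1
  'i' => row 2
  'f' => row 1
  'n' => row 0
  'd' => row 1
  'j' => row 2
  'l' => row 1
  'f' => row 0
Rows:
  Row 0: "mnf"
  Row 1: "lfdl"
  Row 2: "ij"
First row length: 3

3


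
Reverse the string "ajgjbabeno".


Input: ajgjbabeno
Reading characters right to left:
  Position 9: 'o'
  Position 8: 'n'
  Position 7: 'e'
  Position 6: 'b'
  Position 5: 'a'
  Position 4: 'b'
  Position 3: 'j'
  Position 2: 'g'
  Position 1: 'j'
  Position 0: 'a'
Reversed: onebabjgja

onebabjgja


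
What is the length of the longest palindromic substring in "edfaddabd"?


Input: "edfaddabd"
Checking substrings for palindromes:
  [3:7] "adda" (len 4) => palindrome
  [4:6] "dd" (len 2) => palindrome
Longest palindromic substring: "adda" with length 4

4


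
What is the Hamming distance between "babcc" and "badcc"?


Comparing "babcc" and "badcc" position by position:
  Position 0: 'b' vs 'b' => same
  Position 1: 'a' vs 'a' => same
  Position 2: 'b' vs 'd' => differ
  Position 3: 'c' vs 'c' => same
  Position 4: 'c' vs 'c' => same
Total differences (Hamming distance): 1

1


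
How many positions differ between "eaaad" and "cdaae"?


Comparing "eaaad" and "cdaae" position by position:
  Position 0: 'e' vs 'c' => DIFFER
  Position 1: 'a' vs 'd' => DIFFER
  Position 2: 'a' vs 'a' => same
  Position 3: 'a' vs 'a' => same
  Position 4: 'd' vs 'e' => DIFFER
Positions that differ: 3

3


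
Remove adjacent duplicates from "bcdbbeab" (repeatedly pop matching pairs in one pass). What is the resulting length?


Input: bcdbbeab
Stack-based adjacent duplicate removal:
  Read 'b': push. Stack: b
  Read 'c': push. Stack: bc
  Read 'd': push. Stack: bcd
  Read 'b': push. Stack: bcdb
  Read 'b': matches stack top 'b' => pop. Stack: bcd
  Read 'e': push. Stack: bcde
  Read 'a': push. Stack: bcdea
  Read 'b': push. Stack: bcdeab
Final stack: "bcdeab" (length 6)

6


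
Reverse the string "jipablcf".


Input: jipablcf
Reading characters right to left:
  Position 7: 'f'
  Position 6: 'c'
  Position 5: 'l'
  Position 4: 'b'
  Position 3: 'a'
  Position 2: 'p'
  Position 1: 'i'
  Position 0: 'j'
Reversed: fclbapij

fclbapij


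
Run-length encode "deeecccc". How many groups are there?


Input: deeecccc
Scanning for consecutive runs:
  Group 1: 'd' x 1 (positions 0-0)
  Group 2: 'e' x 3 (positions 1-3)
  Group 3: 'c' x 4 (positions 4-7)
Total groups: 3

3


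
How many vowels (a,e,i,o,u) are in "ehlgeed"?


Input: ehlgeed
Checking each character:
  'e' at position 0: vowel (running total: 1)
  'h' at position 1: consonant
  'l' at position 2: consonant
  'g' at position 3: consonant
  'e' at position 4: vowel (running total: 2)
  'e' at position 5: vowel (running total: 3)
  'd' at position 6: consonant
Total vowels: 3

3


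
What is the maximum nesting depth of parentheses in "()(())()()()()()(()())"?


Input: "()(())()()()()()(()())"
Tracking depth:
  Position 0 '(': depth becomes 1
  Position 1 ')': depth becomes 0
  Position 2 '(': depth becomes 1
  Position 3 '(': depth becomes 2
  Position 4 ')': depth becomes 1
  Position 5 ')': depth becomes 0
  Position 6 '(': depth becomes 1
  Position 7 ')': depth becomes 0
  Position 8 '(': depth becomes 1
  Position 9 ')': depth becomes 0
  Position 10 '(': depth becomes 1
  Position 11 ')': depth becomes 0
  Position 12 '(': depth becomes 1
  Position 13 ')': depth becomes 0
  Position 14 '(': depth becomes 1
  Position 15 ')': depth becomes 0
  Position 16 '(': depth becomes 1
  Position 17 '(': depth becomes 2
  Position 18 ')': depth becomes 1
  Position 19 '(': depth becomes 2
  Position 20 ')': depth becomes 1
  Position 21 ')': depth becomes 0
Maximum depth reached: 2

2


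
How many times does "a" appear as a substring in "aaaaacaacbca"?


Searching for "a" in "aaaaacaacbca"
Scanning each position:
  Position 0: "a" => MATCH
  Position 1: "a" => MATCH
  Position 2: "a" => MATCH
  Position 3: "a" => MATCH
  Position 4: "a" => MATCH
  Position 5: "c" => no
  Position 6: "a" => MATCH
  Position 7: "a" => MATCH
  Position 8: "c" => no
  Position 9: "b" => no
  Position 10: "c" => no
  Position 11: "a" => MATCH
Total occurrences: 8

8


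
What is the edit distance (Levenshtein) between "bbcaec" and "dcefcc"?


Computing edit distance: "bbcaec" -> "dcefcc"
DP table:
           d    c    e    f    c    c
      0    1    2    3    4    5    6
  b   1    1    2    3    4    5    6
  b   2    2    2    3    4    5    6
  c   3    3    2    3    4    4    5
  a   4    4    3    3    4    5    5
  e   5    5    4    3    4    5    6
  c   6    6    5    4    4    4    5
Edit distance = dp[6][6] = 5

5


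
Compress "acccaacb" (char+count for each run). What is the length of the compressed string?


Input: acccaacb
Runs:
  'a' x 1 => "a1"
  'c' x 3 => "c3"
  'a' x 2 => "a2"
  'c' x 1 => "c1"
  'b' x 1 => "b1"
Compressed: "a1c3a2c1b1"
Compressed length: 10

10


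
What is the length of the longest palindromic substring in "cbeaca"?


Input: "cbeaca"
Checking substrings for palindromes:
  [3:6] "aca" (len 3) => palindrome
Longest palindromic substring: "aca" with length 3

3


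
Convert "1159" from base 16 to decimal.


Input: "1159" in base 16
Positional expansion:
  Digit '1' (value 1) x 16^3 = 4096
  Digit '1' (value 1) x 16^2 = 256
  Digit '5' (value 5) x 16^1 = 80
  Digit '9' (value 9) x 16^0 = 9
Sum = 4441

4441


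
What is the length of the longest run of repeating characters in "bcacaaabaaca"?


Input: "bcacaaabaaca"
Scanning for longest run:
  Position 1 ('c'): new char, reset run to 1
  Position 2 ('a'): new char, reset run to 1
  Position 3 ('c'): new char, reset run to 1
  Position 4 ('a'): new char, reset run to 1
  Position 5 ('a'): continues run of 'a', length=2
  Position 6 ('a'): continues run of 'a', length=3
  Position 7 ('b'): new char, reset run to 1
  Position 8 ('a'): new char, reset run to 1
  Position 9 ('a'): continues run of 'a', length=2
  Position 10 ('c'): new char, reset run to 1
  Position 11 ('a'): new char, reset run to 1
Longest run: 'a' with length 3

3


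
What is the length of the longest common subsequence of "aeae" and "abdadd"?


LCS of "aeae" and "abdadd"
DP table:
           a    b    d    a    d    d
      0    0    0    0    0    0    0
  a   0    1    1    1    1    1    1
  e   0    1    1    1    1    1    1
  a   0    1    1    1    2    2    2
  e   0    1    1    1    2    2    2
LCS length = dp[4][6] = 2

2


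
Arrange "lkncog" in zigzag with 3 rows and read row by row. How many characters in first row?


Zigzag "lkncog" into 3 rows:
Placing characters:
  'l' => row 0
  'k' => row 1
  'n' => row 2
  'c' => row 1
  'o' => row 0
  'g' => row 1
Rows:
  Row 0: "lo"
  Row 1: "kcg"
  Row 2: "n"
First row length: 2

2


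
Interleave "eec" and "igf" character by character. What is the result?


Interleaving "eec" and "igf":
  Position 0: 'e' from first, 'i' from second => "ei"
  Position 1: 'e' from first, 'g' from second => "eg"
  Position 2: 'c' from first, 'f' from second => "cf"
Result: eiegcf

eiegcf


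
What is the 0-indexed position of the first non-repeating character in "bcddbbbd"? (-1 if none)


Input: bcddbbbd
Character frequencies:
  'b': 4
  'c': 1
  'd': 3
Scanning left to right for freq == 1:
  Position 0 ('b'): freq=4, skip
  Position 1 ('c'): unique! => answer = 1

1


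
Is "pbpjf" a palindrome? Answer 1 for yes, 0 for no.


Input: pbpjf
Reversed: fjpbp
  Compare pos 0 ('p') with pos 4 ('f'): MISMATCH
  Compare pos 1 ('b') with pos 3 ('j'): MISMATCH
Result: not a palindrome

0


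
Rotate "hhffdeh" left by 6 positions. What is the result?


Input: "hhffdeh", rotate left by 6
First 6 characters: "hhffde"
Remaining characters: "h"
Concatenate remaining + first: "h" + "hhffde" = "hhhffde"

hhhffde


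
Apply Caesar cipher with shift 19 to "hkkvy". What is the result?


Caesar cipher: shift "hkkvy" by 19
  'h' (pos 7) + 19 = pos 0 = 'a'
  'k' (pos 10) + 19 = pos 3 = 'd'
  'k' (pos 10) + 19 = pos 3 = 'd'
  'v' (pos 21) + 19 = pos 14 = 'o'
  'y' (pos 24) + 19 = pos 17 = 'r'
Result: addor

addor


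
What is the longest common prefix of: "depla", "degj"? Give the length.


Words: depla, degj
  Position 0: all 'd' => match
  Position 1: all 'e' => match
  Position 2: ('p', 'g') => mismatch, stop
LCP = "de" (length 2)

2


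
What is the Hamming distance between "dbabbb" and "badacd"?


Comparing "dbabbb" and "badacd" position by position:
  Position 0: 'd' vs 'b' => differ
  Position 1: 'b' vs 'a' => differ
  Position 2: 'a' vs 'd' => differ
  Position 3: 'b' vs 'a' => differ
  Position 4: 'b' vs 'c' => differ
  Position 5: 'b' vs 'd' => differ
Total differences (Hamming distance): 6

6


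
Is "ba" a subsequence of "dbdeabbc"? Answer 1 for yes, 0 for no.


Check if "ba" is a subsequence of "dbdeabbc"
Greedy scan:
  Position 0 ('d'): no match needed
  Position 1 ('b'): matches sub[0] = 'b'
  Position 2 ('d'): no match needed
  Position 3 ('e'): no match needed
  Position 4 ('a'): matches sub[1] = 'a'
  Position 5 ('b'): no match needed
  Position 6 ('b'): no match needed
  Position 7 ('c'): no match needed
All 2 characters matched => is a subsequence

1


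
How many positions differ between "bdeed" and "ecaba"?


Comparing "bdeed" and "ecaba" position by position:
  Position 0: 'b' vs 'e' => DIFFER
  Position 1: 'd' vs 'c' => DIFFER
  Position 2: 'e' vs 'a' => DIFFER
  Position 3: 'e' vs 'b' => DIFFER
  Position 4: 'd' vs 'a' => DIFFER
Positions that differ: 5

5


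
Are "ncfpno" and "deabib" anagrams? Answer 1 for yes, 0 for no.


Strings: "ncfpno", "deabib"
Sorted first:  cfnnop
Sorted second: abbdei
Differ at position 0: 'c' vs 'a' => not anagrams

0


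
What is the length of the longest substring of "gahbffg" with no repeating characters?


Input: "gahbffg"
Sliding window (track last position of each char):
  Position 0 ('g'): window [0,0] length 1 -- new best
  Position 1 ('a'): window [0,1] length 2 -- new best
  Position 2 ('h'): window [0,2] length 3 -- new best
  Position 3 ('b'): window [0,3] length 4 -- new best
  Position 4 ('f'): window [0,4] length 5 -- new best
  Position 5 ('f'): repeat (last at 4), move window start to 5
  Position 5 ('f'): window [5,5] length 1
  Position 6 ('g'): window [5,6] length 2
Longest substring with no repeats: "gahbf" with length 5

5


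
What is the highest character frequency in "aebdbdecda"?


Input: aebdbdecda
Character counts:
  'a': 2
  'b': 2
  'c': 1
  'd': 3
  'e': 2
Maximum frequency: 3

3


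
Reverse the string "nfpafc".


Input: nfpafc
Reading characters right to left:
  Position 5: 'c'
  Position 4: 'f'
  Position 3: 'a'
  Position 2: 'p'
  Position 1: 'f'
  Position 0: 'n'
Reversed: cfapfn

cfapfn


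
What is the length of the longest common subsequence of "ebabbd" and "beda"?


LCS of "ebabbd" and "beda"
DP table:
           b    e    d    a
      0    0    0    0    0
  e   0    0    1    1    1
  b   0    1    1    1    1
  a   0    1    1    1    2
  b   0    1    1    1    2
  b   0    1    1    1    2
  d   0    1    1    2    2
LCS length = dp[6][4] = 2

2


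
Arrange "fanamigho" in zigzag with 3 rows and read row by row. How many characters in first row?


Zigzag "fanamigho" into 3 rows:
Placing characters:
  'f' => row 0
  'a' => row 1
  'n' => row 2
  'a' => row 1
  'm' => row 0
  'i' => row 1
  'g' => row 2
  'h' => row 1
  'o' => row 0
Rows:
  Row 0: "fmo"
  Row 1: "aaih"
  Row 2: "ng"
First row length: 3

3


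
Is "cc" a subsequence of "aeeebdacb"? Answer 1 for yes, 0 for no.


Check if "cc" is a subsequence of "aeeebdacb"
Greedy scan:
  Position 0 ('a'): no match needed
  Position 1 ('e'): no match needed
  Position 2 ('e'): no match needed
  Position 3 ('e'): no match needed
  Position 4 ('b'): no match needed
  Position 5 ('d'): no match needed
  Position 6 ('a'): no match needed
  Position 7 ('c'): matches sub[0] = 'c'
  Position 8 ('b'): no match needed
Only matched 1/2 characters => not a subsequence

0


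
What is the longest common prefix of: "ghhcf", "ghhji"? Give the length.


Words: ghhcf, ghhji
  Position 0: all 'g' => match
  Position 1: all 'h' => match
  Position 2: all 'h' => match
  Position 3: ('c', 'j') => mismatch, stop
LCP = "ghh" (length 3)

3


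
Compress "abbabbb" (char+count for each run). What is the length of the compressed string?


Input: abbabbb
Runs:
  'a' x 1 => "a1"
  'b' x 2 => "b2"
  'a' x 1 => "a1"
  'b' x 3 => "b3"
Compressed: "a1b2a1b3"
Compressed length: 8

8


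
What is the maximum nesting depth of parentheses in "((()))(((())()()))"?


Input: "((()))(((())()()))"
Tracking depth:
  Position 0 '(': depth becomes 1
  Position 1 '(': depth becomes 2
  Position 2 '(': depth becomes 3
  Position 3 ')': depth becomes 2
  Position 4 ')': depth becomes 1
  Position 5 ')': depth becomes 0
  Position 6 '(': depth becomes 1
  Position 7 '(': depth becomes 2
  Position 8 '(': depth becomes 3
  Position 9 '(': depth becomes 4
  Position 10 ')': depth becomes 3
  Position 11 ')': depth becomes 2
  Position 12 '(': depth becomes 3
  Position 13 ')': depth becomes 2
  Position 14 '(': depth becomes 3
  Position 15 ')': depth becomes 2
  Position 16 ')': depth becomes 1
  Position 17 ')': depth becomes 0
Maximum depth reached: 4

4


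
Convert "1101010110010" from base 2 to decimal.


Input: "1101010110010" in base 2
Positional expansion:
  Digit '1' (value 1) x 2^12 = 4096
  Digit '1' (value 1) x 2^11 = 2048
  Digit '0' (value 0) x 2^10 = 0
  Digit '1' (value 1) x 2^9 = 512
  Digit '0' (value 0) x 2^8 = 0
  Digit '1' (value 1) x 2^7 = 128
  Digit '0' (value 0) x 2^6 = 0
  Digit '1' (value 1) x 2^5 = 32
  Digit '1' (value 1) x 2^4 = 16
  Digit '0' (value 0) x 2^3 = 0
  Digit '0' (value 0) x 2^2 = 0
  Digit '1' (value 1) x 2^1 = 2
  Digit '0' (value 0) x 2^0 = 0
Sum = 6834

6834
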